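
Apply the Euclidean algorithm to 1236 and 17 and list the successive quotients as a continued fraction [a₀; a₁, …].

1236 = 72·17 + 12, so a_0 = 72
17 = 1·12 + 5, so a_1 = 1
12 = 2·5 + 2, so a_2 = 2
5 = 2·2 + 1, so a_3 = 2
2 = 2·1 + 0, so a_4 = 2

[72; 1, 2, 2, 2]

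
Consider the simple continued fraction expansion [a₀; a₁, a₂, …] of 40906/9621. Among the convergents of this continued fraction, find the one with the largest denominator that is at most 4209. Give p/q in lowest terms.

a_0 = 4: 4/1  (≤ bound)
a_1 = 3: 13/3  (≤ bound)
a_2 = 1: 17/4  (≤ bound)
a_3 = 35: 608/143  (≤ bound)
a_4 = 6: 3665/862  (≤ bound)
a_5 = 1: 4273/1005  (≤ bound)
a_6 = 2: 12211/2872  (≤ bound)
a_7 = 3: 40906/9621  (> 4209, stop)

12211/2872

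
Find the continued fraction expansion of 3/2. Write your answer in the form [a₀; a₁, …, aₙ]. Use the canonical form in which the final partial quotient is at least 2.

⌊3/2⌋ = 1, remainder 1
⌊2/1⌋ = 2, remainder 0

[1; 2]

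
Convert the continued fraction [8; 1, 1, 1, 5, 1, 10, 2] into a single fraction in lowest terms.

Use the convergent recurrence hₖ = aₖ·hₖ₋₁ + hₖ₋₂ (and likewise for the denominators kₖ):
a_0 = 8: 8/1
a_1 = 1: 9/1
a_2 = 1: 17/2
a_3 = 1: 26/3
a_4 = 5: 147/17
a_5 = 1: 173/20
a_6 = 10: 1877/217
a_7 = 2: 3927/454

3927/454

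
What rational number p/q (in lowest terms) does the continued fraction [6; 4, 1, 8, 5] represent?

a_0 = 6: 6/1
a_1 = 4: 25/4
a_2 = 1: 31/5
a_3 = 8: 273/44
a_4 = 5: 1396/225

1396/225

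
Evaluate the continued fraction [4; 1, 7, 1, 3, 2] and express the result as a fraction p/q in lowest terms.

386/79

a_0 = 4: 4/1
a_1 = 1: 5/1
a_2 = 7: 39/8
a_3 = 1: 44/9
a_4 = 3: 171/35
a_5 = 2: 386/79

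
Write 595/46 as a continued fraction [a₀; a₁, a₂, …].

[12; 1, 14, 3]

595 ÷ 46 → quotient 12, remainder 43
46 ÷ 43 → quotient 1, remainder 3
43 ÷ 3 → quotient 14, remainder 1
3 ÷ 1 → quotient 3, remainder 0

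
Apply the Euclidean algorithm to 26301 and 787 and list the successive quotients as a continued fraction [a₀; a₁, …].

[33; 2, 2, 1, 1, 2, 25]

⌊26301/787⌋ = 33, remainder 330
⌊787/330⌋ = 2, remainder 127
⌊330/127⌋ = 2, remainder 76
⌊127/76⌋ = 1, remainder 51
⌊76/51⌋ = 1, remainder 25
⌊51/25⌋ = 2, remainder 1
⌊25/1⌋ = 25, remainder 0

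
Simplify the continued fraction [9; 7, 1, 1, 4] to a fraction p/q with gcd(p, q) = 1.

621/68

a_0 = 9: 9/1
a_1 = 7: 64/7
a_2 = 1: 73/8
a_3 = 1: 137/15
a_4 = 4: 621/68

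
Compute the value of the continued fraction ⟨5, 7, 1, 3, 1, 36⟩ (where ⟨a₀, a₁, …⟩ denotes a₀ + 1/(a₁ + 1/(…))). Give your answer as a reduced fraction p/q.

7359/1435

Compute successive convergents:
a_0 = 5: 5/1
a_1 = 7: 36/7
a_2 = 1: 41/8
a_3 = 3: 159/31
a_4 = 1: 200/39
a_5 = 36: 7359/1435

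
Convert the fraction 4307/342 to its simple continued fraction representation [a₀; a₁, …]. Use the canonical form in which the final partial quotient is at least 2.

4307 = 12·342 + 203, so a_0 = 12
342 = 1·203 + 139, so a_1 = 1
203 = 1·139 + 64, so a_2 = 1
139 = 2·64 + 11, so a_3 = 2
64 = 5·11 + 9, so a_4 = 5
11 = 1·9 + 2, so a_5 = 1
9 = 4·2 + 1, so a_6 = 4
2 = 2·1 + 0, so a_7 = 2

[12; 1, 1, 2, 5, 1, 4, 2]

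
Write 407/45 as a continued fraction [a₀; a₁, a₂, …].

407 ÷ 45 → quotient 9, remainder 2
45 ÷ 2 → quotient 22, remainder 1
2 ÷ 1 → quotient 2, remainder 0

[9; 22, 2]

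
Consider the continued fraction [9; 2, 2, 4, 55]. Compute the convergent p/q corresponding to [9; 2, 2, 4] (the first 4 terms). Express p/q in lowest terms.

a_0 = 9: 9/1
a_1 = 2: 19/2
a_2 = 2: 47/5
a_3 = 4: 207/22

207/22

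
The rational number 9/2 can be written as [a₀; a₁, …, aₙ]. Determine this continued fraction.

[4; 2]

Run the Euclidean algorithm, recording each quotient:
9 ÷ 2 → quotient 4, remainder 1
2 ÷ 1 → quotient 2, remainder 0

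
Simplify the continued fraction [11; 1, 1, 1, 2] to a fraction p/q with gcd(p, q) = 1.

a_0 = 11: 11/1
a_1 = 1: 12/1
a_2 = 1: 23/2
a_3 = 1: 35/3
a_4 = 2: 93/8

93/8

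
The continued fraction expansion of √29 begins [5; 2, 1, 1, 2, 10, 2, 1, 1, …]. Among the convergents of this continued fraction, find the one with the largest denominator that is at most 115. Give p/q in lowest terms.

70/13

List convergents until the denominator exceeds the bound:
a_0 = 5: 5/1  (≤ bound)
a_1 = 2: 11/2  (≤ bound)
a_2 = 1: 16/3  (≤ bound)
a_3 = 1: 27/5  (≤ bound)
a_4 = 2: 70/13  (≤ bound)
a_5 = 10: 727/135  (> 115, stop)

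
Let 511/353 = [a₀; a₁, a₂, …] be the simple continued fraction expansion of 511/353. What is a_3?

3

511 = 1·353 + 158, so a_0 = 1
353 = 2·158 + 37, so a_1 = 2
158 = 4·37 + 10, so a_2 = 4
37 = 3·10 + 7, so a_3 = 3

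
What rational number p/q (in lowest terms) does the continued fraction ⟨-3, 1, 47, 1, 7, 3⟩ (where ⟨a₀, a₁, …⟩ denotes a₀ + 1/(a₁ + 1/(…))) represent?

Use the convergent recurrence hₖ = aₖ·hₖ₋₁ + hₖ₋₂ (and likewise for the denominators kₖ):
a_0 = -3: -3/1
a_1 = 1: -2/1
a_2 = 47: -97/48
a_3 = 1: -99/49
a_4 = 7: -790/391
a_5 = 3: -2469/1222

-2469/1222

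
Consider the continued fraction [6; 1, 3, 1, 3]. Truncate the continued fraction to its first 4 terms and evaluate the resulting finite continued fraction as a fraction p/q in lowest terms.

34/5

Starting at the tail and folding back:
Start with 1.
3 + 1/(1/1) = 3 + 1/1 = 4/1
1 + 1/(4/1) = 1 + 1/4 = 5/4
6 + 1/(5/4) = 6 + 4/5 = 34/5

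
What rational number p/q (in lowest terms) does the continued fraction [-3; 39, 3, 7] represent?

a_0 = -3: -3/1
a_1 = 39: -116/39
a_2 = 3: -351/118
a_3 = 7: -2573/865

-2573/865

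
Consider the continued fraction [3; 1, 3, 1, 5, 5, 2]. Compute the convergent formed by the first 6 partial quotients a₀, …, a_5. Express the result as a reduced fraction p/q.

569/150

a_0 = 3: 3/1
a_1 = 1: 4/1
a_2 = 3: 15/4
a_3 = 1: 19/5
a_4 = 5: 110/29
a_5 = 5: 569/150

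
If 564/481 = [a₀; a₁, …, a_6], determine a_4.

Run the Euclidean algorithm, recording each quotient:
⌊564/481⌋ = 1, remainder 83
⌊481/83⌋ = 5, remainder 66
⌊83/66⌋ = 1, remainder 17
⌊66/17⌋ = 3, remainder 15
⌊17/15⌋ = 1, remainder 2

1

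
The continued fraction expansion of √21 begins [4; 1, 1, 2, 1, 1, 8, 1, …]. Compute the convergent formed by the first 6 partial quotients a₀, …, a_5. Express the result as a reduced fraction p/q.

Compute successive convergents:
a_0 = 4: 4/1
a_1 = 1: 5/1
a_2 = 1: 9/2
a_3 = 2: 23/5
a_4 = 1: 32/7
a_5 = 1: 55/12

55/12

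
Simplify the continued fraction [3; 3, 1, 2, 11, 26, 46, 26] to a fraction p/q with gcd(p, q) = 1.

a_0 = 3: 3/1
a_1 = 3: 10/3
a_2 = 1: 13/4
a_3 = 2: 36/11
a_4 = 11: 409/125
a_5 = 26: 10670/3261
a_6 = 46: 491229/150131
a_7 = 26: 12782624/3906667

12782624/3906667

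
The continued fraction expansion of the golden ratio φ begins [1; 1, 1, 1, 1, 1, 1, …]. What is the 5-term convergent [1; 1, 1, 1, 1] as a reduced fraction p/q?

8/5

a_0 = 1: 1/1
a_1 = 1: 2/1
a_2 = 1: 3/2
a_3 = 1: 5/3
a_4 = 1: 8/5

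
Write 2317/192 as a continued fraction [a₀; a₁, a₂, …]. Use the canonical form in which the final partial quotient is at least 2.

Apply division with remainder until the remainder is 0:
2317 ÷ 192 → quotient 12, remainder 13
192 ÷ 13 → quotient 14, remainder 10
13 ÷ 10 → quotient 1, remainder 3
10 ÷ 3 → quotient 3, remainder 1
3 ÷ 1 → quotient 3, remainder 0

[12; 14, 1, 3, 3]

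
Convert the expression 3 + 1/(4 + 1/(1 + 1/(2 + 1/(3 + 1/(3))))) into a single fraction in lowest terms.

498/155

Build up convergents one term at a time:
a_0 = 3: 3/1
a_1 = 4: 13/4
a_2 = 1: 16/5
a_3 = 2: 45/14
a_4 = 3: 151/47
a_5 = 3: 498/155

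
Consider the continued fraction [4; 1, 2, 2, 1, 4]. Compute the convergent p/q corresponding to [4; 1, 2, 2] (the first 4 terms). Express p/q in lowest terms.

Start with 2.
2 + 1/(2/1) = 2 + 1/2 = 5/2
1 + 1/(5/2) = 1 + 2/5 = 7/5
4 + 1/(7/5) = 4 + 5/7 = 33/7

33/7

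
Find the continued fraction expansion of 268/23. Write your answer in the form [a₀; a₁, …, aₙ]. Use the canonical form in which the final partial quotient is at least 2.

[11; 1, 1, 1, 7]

268 ÷ 23 → quotient 11, remainder 15
23 ÷ 15 → quotient 1, remainder 8
15 ÷ 8 → quotient 1, remainder 7
8 ÷ 7 → quotient 1, remainder 1
7 ÷ 1 → quotient 7, remainder 0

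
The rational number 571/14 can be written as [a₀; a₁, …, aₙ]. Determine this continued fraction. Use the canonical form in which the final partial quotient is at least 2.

Apply division with remainder until the remainder is 0:
571 ÷ 14 → quotient 40, remainder 11
14 ÷ 11 → quotient 1, remainder 3
11 ÷ 3 → quotient 3, remainder 2
3 ÷ 2 → quotient 1, remainder 1
2 ÷ 1 → quotient 2, remainder 0

[40; 1, 3, 1, 2]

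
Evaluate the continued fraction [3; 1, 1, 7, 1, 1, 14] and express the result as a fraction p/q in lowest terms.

1642/465

a_0 = 3: 3/1
a_1 = 1: 4/1
a_2 = 1: 7/2
a_3 = 7: 53/15
a_4 = 1: 60/17
a_5 = 1: 113/32
a_6 = 14: 1642/465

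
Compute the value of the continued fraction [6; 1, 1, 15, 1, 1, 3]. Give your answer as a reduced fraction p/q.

Starting at the tail and folding back:
Start with 3.
1 + 1/(3/1) = 1 + 1/3 = 4/3
1 + 1/(4/3) = 1 + 3/4 = 7/4
15 + 1/(7/4) = 15 + 4/7 = 109/7
1 + 1/(109/7) = 1 + 7/109 = 116/109
1 + 1/(116/109) = 1 + 109/116 = 225/116
6 + 1/(225/116) = 6 + 116/225 = 1466/225

1466/225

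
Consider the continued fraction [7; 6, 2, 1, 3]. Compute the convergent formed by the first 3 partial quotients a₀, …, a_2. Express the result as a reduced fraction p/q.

93/13

Work from the innermost term outward:
Start with 2.
6 + 1/(2/1) = 6 + 1/2 = 13/2
7 + 1/(13/2) = 7 + 2/13 = 93/13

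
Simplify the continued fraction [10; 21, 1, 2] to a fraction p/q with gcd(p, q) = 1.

653/65

Work from the innermost term outward:
Start with 2.
1 + 1/(2/1) = 1 + 1/2 = 3/2
21 + 1/(3/2) = 21 + 2/3 = 65/3
10 + 1/(65/3) = 10 + 3/65 = 653/65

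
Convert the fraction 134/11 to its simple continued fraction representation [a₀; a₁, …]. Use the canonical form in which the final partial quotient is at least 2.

[12; 5, 2]

134 = 12·11 + 2, so a_0 = 12
11 = 5·2 + 1, so a_1 = 5
2 = 2·1 + 0, so a_2 = 2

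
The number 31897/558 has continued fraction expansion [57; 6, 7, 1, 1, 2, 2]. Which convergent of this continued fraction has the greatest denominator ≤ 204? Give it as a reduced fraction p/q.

5259/92

List convergents until the denominator exceeds the bound:
a_0 = 57: 57/1  (≤ bound)
a_1 = 6: 343/6  (≤ bound)
a_2 = 7: 2458/43  (≤ bound)
a_3 = 1: 2801/49  (≤ bound)
a_4 = 1: 5259/92  (≤ bound)
a_5 = 2: 13319/233  (> 204, stop)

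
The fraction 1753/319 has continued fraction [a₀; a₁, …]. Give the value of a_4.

Apply division with remainder until the remainder is 0:
1753 = 5·319 + 158, so a_0 = 5
319 = 2·158 + 3, so a_1 = 2
158 = 52·3 + 2, so a_2 = 52
3 = 1·2 + 1, so a_3 = 1
2 = 2·1 + 0, so a_4 = 2

2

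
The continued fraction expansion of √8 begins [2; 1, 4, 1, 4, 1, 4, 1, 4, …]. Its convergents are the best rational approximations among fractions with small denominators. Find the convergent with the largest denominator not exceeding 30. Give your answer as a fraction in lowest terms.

List convergents until the denominator exceeds the bound:
a_0 = 2: 2/1  (≤ bound)
a_1 = 1: 3/1  (≤ bound)
a_2 = 4: 14/5  (≤ bound)
a_3 = 1: 17/6  (≤ bound)
a_4 = 4: 82/29  (≤ bound)
a_5 = 1: 99/35  (> 30, stop)

82/29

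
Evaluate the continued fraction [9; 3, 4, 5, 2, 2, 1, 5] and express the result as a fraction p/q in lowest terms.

27377/2941

Collapse the nested fraction from the inside out:
Start with 5.
1 + 1/(5/1) = 1 + 1/5 = 6/5
2 + 1/(6/5) = 2 + 5/6 = 17/6
2 + 1/(17/6) = 2 + 6/17 = 40/17
5 + 1/(40/17) = 5 + 17/40 = 217/40
4 + 1/(217/40) = 4 + 40/217 = 908/217
3 + 1/(908/217) = 3 + 217/908 = 2941/908
9 + 1/(2941/908) = 9 + 908/2941 = 27377/2941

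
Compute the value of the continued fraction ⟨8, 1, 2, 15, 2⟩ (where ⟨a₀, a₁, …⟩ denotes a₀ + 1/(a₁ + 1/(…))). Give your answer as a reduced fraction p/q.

Start with 2.
15 + 1/(2/1) = 15 + 1/2 = 31/2
2 + 1/(31/2) = 2 + 2/31 = 64/31
1 + 1/(64/31) = 1 + 31/64 = 95/64
8 + 1/(95/64) = 8 + 64/95 = 824/95

824/95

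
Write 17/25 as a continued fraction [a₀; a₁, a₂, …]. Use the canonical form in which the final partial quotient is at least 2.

Run the Euclidean algorithm, recording each quotient:
⌊17/25⌋ = 0, remainder 17
⌊25/17⌋ = 1, remainder 8
⌊17/8⌋ = 2, remainder 1
⌊8/1⌋ = 8, remainder 0

[0; 1, 2, 8]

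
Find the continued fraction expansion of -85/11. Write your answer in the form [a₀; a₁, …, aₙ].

[-8; 3, 1, 2]

Run the Euclidean algorithm, recording each quotient:
⌊-85/11⌋ = -8, remainder 3
⌊11/3⌋ = 3, remainder 2
⌊3/2⌋ = 1, remainder 1
⌊2/1⌋ = 2, remainder 0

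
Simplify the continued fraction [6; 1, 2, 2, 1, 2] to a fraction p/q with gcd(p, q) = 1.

Start with 2.
1 + 1/(2/1) = 1 + 1/2 = 3/2
2 + 1/(3/2) = 2 + 2/3 = 8/3
2 + 1/(8/3) = 2 + 3/8 = 19/8
1 + 1/(19/8) = 1 + 8/19 = 27/19
6 + 1/(27/19) = 6 + 19/27 = 181/27

181/27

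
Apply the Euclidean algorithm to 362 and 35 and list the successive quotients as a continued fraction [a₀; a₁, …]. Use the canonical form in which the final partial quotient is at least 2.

[10; 2, 1, 11]

Repeatedly divide and take the remainder:
362 ÷ 35 → quotient 10, remainder 12
35 ÷ 12 → quotient 2, remainder 11
12 ÷ 11 → quotient 1, remainder 1
11 ÷ 1 → quotient 11, remainder 0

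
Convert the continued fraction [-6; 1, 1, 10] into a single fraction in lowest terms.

Collapse the nested fraction from the inside out:
Start with 10.
1 + 1/(10/1) = 1 + 1/10 = 11/10
1 + 1/(11/10) = 1 + 10/11 = 21/11
-6 + 1/(21/11) = -6 + 11/21 = -115/21

-115/21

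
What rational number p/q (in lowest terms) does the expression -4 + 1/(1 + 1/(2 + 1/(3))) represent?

a_0 = -4: -4/1
a_1 = 1: -3/1
a_2 = 2: -10/3
a_3 = 3: -33/10

-33/10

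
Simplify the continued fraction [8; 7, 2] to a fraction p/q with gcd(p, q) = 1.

122/15

Start with 2.
7 + 1/(2/1) = 7 + 1/2 = 15/2
8 + 1/(15/2) = 8 + 2/15 = 122/15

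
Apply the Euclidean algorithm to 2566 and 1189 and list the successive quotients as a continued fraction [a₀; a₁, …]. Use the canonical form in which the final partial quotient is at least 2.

[2; 6, 3, 12, 5]

2566 = 2·1189 + 188, so a_0 = 2
1189 = 6·188 + 61, so a_1 = 6
188 = 3·61 + 5, so a_2 = 3
61 = 12·5 + 1, so a_3 = 12
5 = 5·1 + 0, so a_4 = 5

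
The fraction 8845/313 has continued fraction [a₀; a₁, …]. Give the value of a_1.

3

8845 ÷ 313 → quotient 28, remainder 81
313 ÷ 81 → quotient 3, remainder 70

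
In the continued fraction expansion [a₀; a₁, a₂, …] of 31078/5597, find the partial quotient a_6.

31078 ÷ 5597 → quotient 5, remainder 3093
5597 ÷ 3093 → quotient 1, remainder 2504
3093 ÷ 2504 → quotient 1, remainder 589
2504 ÷ 589 → quotient 4, remainder 148
589 ÷ 148 → quotient 3, remainder 145
148 ÷ 145 → quotient 1, remainder 3
145 ÷ 3 → quotient 48, remainder 1

48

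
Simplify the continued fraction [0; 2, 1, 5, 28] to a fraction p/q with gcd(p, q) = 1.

169/479

Start with 28.
5 + 1/(28/1) = 5 + 1/28 = 141/28
1 + 1/(141/28) = 1 + 28/141 = 169/141
2 + 1/(169/141) = 2 + 141/169 = 479/169
0 + 1/(479/169) = 0 + 169/479 = 169/479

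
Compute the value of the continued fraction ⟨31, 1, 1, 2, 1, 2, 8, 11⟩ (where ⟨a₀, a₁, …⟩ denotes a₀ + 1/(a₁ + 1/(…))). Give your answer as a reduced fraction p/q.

55831/1768

Start with 11.
8 + 1/(11/1) = 8 + 1/11 = 89/11
2 + 1/(89/11) = 2 + 11/89 = 189/89
1 + 1/(189/89) = 1 + 89/189 = 278/189
2 + 1/(278/189) = 2 + 189/278 = 745/278
1 + 1/(745/278) = 1 + 278/745 = 1023/745
1 + 1/(1023/745) = 1 + 745/1023 = 1768/1023
31 + 1/(1768/1023) = 31 + 1023/1768 = 55831/1768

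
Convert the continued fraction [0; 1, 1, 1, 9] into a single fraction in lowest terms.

19/29

Start with 9.
1 + 1/(9/1) = 1 + 1/9 = 10/9
1 + 1/(10/9) = 1 + 9/10 = 19/10
1 + 1/(19/10) = 1 + 10/19 = 29/19
0 + 1/(29/19) = 0 + 19/29 = 19/29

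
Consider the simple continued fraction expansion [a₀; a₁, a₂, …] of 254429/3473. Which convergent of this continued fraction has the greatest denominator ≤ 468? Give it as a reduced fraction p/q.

a_0 = 73: 73/1  (≤ bound)
a_1 = 3: 220/3  (≤ bound)
a_2 = 1: 293/4  (≤ bound)
a_3 = 6: 1978/27  (≤ bound)
a_4 = 11: 22051/301  (≤ bound)
a_5 = 1: 24029/328  (≤ bound)
a_6 = 1: 46080/629  (> 468, stop)

24029/328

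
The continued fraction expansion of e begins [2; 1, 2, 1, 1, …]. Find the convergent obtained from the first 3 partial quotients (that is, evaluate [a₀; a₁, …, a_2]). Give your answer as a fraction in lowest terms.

8/3

Start with 2.
1 + 1/(2/1) = 1 + 1/2 = 3/2
2 + 1/(3/2) = 2 + 2/3 = 8/3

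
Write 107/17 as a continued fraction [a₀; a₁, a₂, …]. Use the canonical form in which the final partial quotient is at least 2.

⌊107/17⌋ = 6, remainder 5
⌊17/5⌋ = 3, remainder 2
⌊5/2⌋ = 2, remainder 1
⌊2/1⌋ = 2, remainder 0

[6; 3, 2, 2]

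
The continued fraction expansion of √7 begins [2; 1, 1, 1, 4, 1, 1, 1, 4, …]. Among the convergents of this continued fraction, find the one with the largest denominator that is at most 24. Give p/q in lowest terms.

45/17

List convergents until the denominator exceeds the bound:
a_0 = 2: 2/1  (≤ bound)
a_1 = 1: 3/1  (≤ bound)
a_2 = 1: 5/2  (≤ bound)
a_3 = 1: 8/3  (≤ bound)
a_4 = 4: 37/14  (≤ bound)
a_5 = 1: 45/17  (≤ bound)
a_6 = 1: 82/31  (> 24, stop)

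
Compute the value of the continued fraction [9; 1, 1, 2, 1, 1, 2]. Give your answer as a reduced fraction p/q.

Build up convergents one term at a time:
a_0 = 9: 9/1
a_1 = 1: 10/1
a_2 = 1: 19/2
a_3 = 2: 48/5
a_4 = 1: 67/7
a_5 = 1: 115/12
a_6 = 2: 297/31

297/31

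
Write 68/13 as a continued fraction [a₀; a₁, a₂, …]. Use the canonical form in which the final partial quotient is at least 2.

Run the Euclidean algorithm, recording each quotient:
⌊68/13⌋ = 5, remainder 3
⌊13/3⌋ = 4, remainder 1
⌊3/1⌋ = 3, remainder 0

[5; 4, 3]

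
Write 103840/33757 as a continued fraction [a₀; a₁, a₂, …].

103840 ÷ 33757 → quotient 3, remainder 2569
33757 ÷ 2569 → quotient 13, remainder 360
2569 ÷ 360 → quotient 7, remainder 49
360 ÷ 49 → quotient 7, remainder 17
49 ÷ 17 → quotient 2, remainder 15
17 ÷ 15 → quotient 1, remainder 2
15 ÷ 2 → quotient 7, remainder 1
2 ÷ 1 → quotient 2, remainder 0

[3; 13, 7, 7, 2, 1, 7, 2]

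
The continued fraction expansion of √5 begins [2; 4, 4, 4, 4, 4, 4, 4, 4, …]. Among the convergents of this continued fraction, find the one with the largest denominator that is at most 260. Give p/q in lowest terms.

a_0 = 2: 2/1  (≤ bound)
a_1 = 4: 9/4  (≤ bound)
a_2 = 4: 38/17  (≤ bound)
a_3 = 4: 161/72  (≤ bound)
a_4 = 4: 682/305  (> 260, stop)

161/72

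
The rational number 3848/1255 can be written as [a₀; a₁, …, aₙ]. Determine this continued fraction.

Run the Euclidean algorithm, recording each quotient:
⌊3848/1255⌋ = 3, remainder 83
⌊1255/83⌋ = 15, remainder 10
⌊83/10⌋ = 8, remainder 3
⌊10/3⌋ = 3, remainder 1
⌊3/1⌋ = 3, remainder 0

[3; 15, 8, 3, 3]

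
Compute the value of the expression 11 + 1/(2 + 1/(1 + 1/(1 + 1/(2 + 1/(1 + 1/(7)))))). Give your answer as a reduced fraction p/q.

1583/139

Start with 7.
1 + 1/(7/1) = 1 + 1/7 = 8/7
2 + 1/(8/7) = 2 + 7/8 = 23/8
1 + 1/(23/8) = 1 + 8/23 = 31/23
1 + 1/(31/23) = 1 + 23/31 = 54/31
2 + 1/(54/31) = 2 + 31/54 = 139/54
11 + 1/(139/54) = 11 + 54/139 = 1583/139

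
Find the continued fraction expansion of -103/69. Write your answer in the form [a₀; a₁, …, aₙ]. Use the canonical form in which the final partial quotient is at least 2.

-103 = -2·69 + 35, so a_0 = -2
69 = 1·35 + 34, so a_1 = 1
35 = 1·34 + 1, so a_2 = 1
34 = 34·1 + 0, so a_3 = 34

[-2; 1, 1, 34]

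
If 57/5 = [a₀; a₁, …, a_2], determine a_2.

2

57 ÷ 5 → quotient 11, remainder 2
5 ÷ 2 → quotient 2, remainder 1
2 ÷ 1 → quotient 2, remainder 0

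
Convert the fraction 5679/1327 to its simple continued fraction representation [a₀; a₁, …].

[4; 3, 1, 1, 2, 1, 3, 14]

⌊5679/1327⌋ = 4, remainder 371
⌊1327/371⌋ = 3, remainder 214
⌊371/214⌋ = 1, remainder 157
⌊214/157⌋ = 1, remainder 57
⌊157/57⌋ = 2, remainder 43
⌊57/43⌋ = 1, remainder 14
⌊43/14⌋ = 3, remainder 1
⌊14/1⌋ = 14, remainder 0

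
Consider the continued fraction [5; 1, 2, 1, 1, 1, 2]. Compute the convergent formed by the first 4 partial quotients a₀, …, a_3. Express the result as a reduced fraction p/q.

23/4

Work from the innermost term outward:
Start with 1.
2 + 1/(1/1) = 2 + 1/1 = 3/1
1 + 1/(3/1) = 1 + 1/3 = 4/3
5 + 1/(4/3) = 5 + 3/4 = 23/4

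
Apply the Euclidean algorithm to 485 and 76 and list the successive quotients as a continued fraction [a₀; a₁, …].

⌊485/76⌋ = 6, remainder 29
⌊76/29⌋ = 2, remainder 18
⌊29/18⌋ = 1, remainder 11
⌊18/11⌋ = 1, remainder 7
⌊11/7⌋ = 1, remainder 4
⌊7/4⌋ = 1, remainder 3
⌊4/3⌋ = 1, remainder 1
⌊3/1⌋ = 3, remainder 0

[6; 2, 1, 1, 1, 1, 1, 3]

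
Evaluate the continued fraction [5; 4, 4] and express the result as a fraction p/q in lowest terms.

89/17

Starting at the tail and folding back:
Start with 4.
4 + 1/(4/1) = 4 + 1/4 = 17/4
5 + 1/(17/4) = 5 + 4/17 = 89/17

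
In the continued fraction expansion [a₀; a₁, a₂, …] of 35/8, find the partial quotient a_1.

Apply division with remainder until the remainder is 0:
⌊35/8⌋ = 4, remainder 3
⌊8/3⌋ = 2, remainder 2

2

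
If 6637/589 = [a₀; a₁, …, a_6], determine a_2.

1

Repeatedly divide and take the remainder:
⌊6637/589⌋ = 11, remainder 158
⌊589/158⌋ = 3, remainder 115
⌊158/115⌋ = 1, remainder 43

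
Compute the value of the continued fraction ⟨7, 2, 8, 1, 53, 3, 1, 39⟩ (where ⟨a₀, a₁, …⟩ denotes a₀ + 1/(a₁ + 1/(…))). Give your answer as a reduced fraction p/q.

1222507/163576

Compute successive convergents:
a_0 = 7: 7/1
a_1 = 2: 15/2
a_2 = 8: 127/17
a_3 = 1: 142/19
a_4 = 53: 7653/1024
a_5 = 3: 23101/3091
a_6 = 1: 30754/4115
a_7 = 39: 1222507/163576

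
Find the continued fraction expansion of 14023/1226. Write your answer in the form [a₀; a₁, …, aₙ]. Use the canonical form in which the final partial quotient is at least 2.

[11; 2, 3, 1, 1, 7, 10]

14023 = 11·1226 + 537, so a_0 = 11
1226 = 2·537 + 152, so a_1 = 2
537 = 3·152 + 81, so a_2 = 3
152 = 1·81 + 71, so a_3 = 1
81 = 1·71 + 10, so a_4 = 1
71 = 7·10 + 1, so a_5 = 7
10 = 10·1 + 0, so a_6 = 10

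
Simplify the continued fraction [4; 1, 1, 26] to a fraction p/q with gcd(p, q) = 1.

239/53

Start with 26.
1 + 1/(26/1) = 1 + 1/26 = 27/26
1 + 1/(27/26) = 1 + 26/27 = 53/27
4 + 1/(53/27) = 4 + 27/53 = 239/53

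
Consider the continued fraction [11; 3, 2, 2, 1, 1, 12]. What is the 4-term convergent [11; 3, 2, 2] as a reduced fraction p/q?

Start with 2.
2 + 1/(2/1) = 2 + 1/2 = 5/2
3 + 1/(5/2) = 3 + 2/5 = 17/5
11 + 1/(17/5) = 11 + 5/17 = 192/17

192/17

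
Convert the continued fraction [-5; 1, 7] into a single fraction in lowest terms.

-33/8

a_0 = -5: -5/1
a_1 = 1: -4/1
a_2 = 7: -33/8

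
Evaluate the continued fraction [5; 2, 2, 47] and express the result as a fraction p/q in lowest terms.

1280/237

a_0 = 5: 5/1
a_1 = 2: 11/2
a_2 = 2: 27/5
a_3 = 47: 1280/237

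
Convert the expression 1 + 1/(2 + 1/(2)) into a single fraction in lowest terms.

7/5

a_0 = 1: 1/1
a_1 = 2: 3/2
a_2 = 2: 7/5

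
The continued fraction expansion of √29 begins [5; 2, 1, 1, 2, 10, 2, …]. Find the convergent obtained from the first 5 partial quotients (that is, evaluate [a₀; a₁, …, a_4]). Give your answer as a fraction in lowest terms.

Build up convergents one term at a time:
a_0 = 5: 5/1
a_1 = 2: 11/2
a_2 = 1: 16/3
a_3 = 1: 27/5
a_4 = 2: 70/13

70/13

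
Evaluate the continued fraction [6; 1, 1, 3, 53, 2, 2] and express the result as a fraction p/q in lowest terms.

12347/1879

Start with 2.
2 + 1/(2/1) = 2 + 1/2 = 5/2
53 + 1/(5/2) = 53 + 2/5 = 267/5
3 + 1/(267/5) = 3 + 5/267 = 806/267
1 + 1/(806/267) = 1 + 267/806 = 1073/806
1 + 1/(1073/806) = 1 + 806/1073 = 1879/1073
6 + 1/(1879/1073) = 6 + 1073/1879 = 12347/1879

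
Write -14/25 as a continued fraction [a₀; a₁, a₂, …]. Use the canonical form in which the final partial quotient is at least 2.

[-1; 2, 3, 1, 2]

-14 = -1·25 + 11, so a_0 = -1
25 = 2·11 + 3, so a_1 = 2
11 = 3·3 + 2, so a_2 = 3
3 = 1·2 + 1, so a_3 = 1
2 = 2·1 + 0, so a_4 = 2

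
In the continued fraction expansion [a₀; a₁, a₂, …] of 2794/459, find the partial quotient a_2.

2

Apply division with remainder until the remainder is 0:
2794 = 6·459 + 40, so a_0 = 6
459 = 11·40 + 19, so a_1 = 11
40 = 2·19 + 2, so a_2 = 2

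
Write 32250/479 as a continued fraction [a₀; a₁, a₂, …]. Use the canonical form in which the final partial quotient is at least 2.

32250 ÷ 479 → quotient 67, remainder 157
479 ÷ 157 → quotient 3, remainder 8
157 ÷ 8 → quotient 19, remainder 5
8 ÷ 5 → quotient 1, remainder 3
5 ÷ 3 → quotient 1, remainder 2
3 ÷ 2 → quotient 1, remainder 1
2 ÷ 1 → quotient 2, remainder 0

[67; 3, 19, 1, 1, 1, 2]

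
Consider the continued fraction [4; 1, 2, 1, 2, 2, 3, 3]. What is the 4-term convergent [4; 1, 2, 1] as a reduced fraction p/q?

a_0 = 4: 4/1
a_1 = 1: 5/1
a_2 = 2: 14/3
a_3 = 1: 19/4

19/4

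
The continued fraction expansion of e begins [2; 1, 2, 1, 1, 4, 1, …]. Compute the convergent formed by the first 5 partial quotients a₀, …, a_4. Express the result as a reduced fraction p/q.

19/7

Start with 1.
1 + 1/(1/1) = 1 + 1/1 = 2/1
2 + 1/(2/1) = 2 + 1/2 = 5/2
1 + 1/(5/2) = 1 + 2/5 = 7/5
2 + 1/(7/5) = 2 + 5/7 = 19/7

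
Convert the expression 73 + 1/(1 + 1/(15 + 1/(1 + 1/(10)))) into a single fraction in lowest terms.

Collapse the nested fraction from the inside out:
Start with 10.
1 + 1/(10/1) = 1 + 1/10 = 11/10
15 + 1/(11/10) = 15 + 10/11 = 175/11
1 + 1/(175/11) = 1 + 11/175 = 186/175
73 + 1/(186/175) = 73 + 175/186 = 13753/186

13753/186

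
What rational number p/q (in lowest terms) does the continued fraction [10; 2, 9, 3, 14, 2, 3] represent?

a_0 = 10: 10/1
a_1 = 2: 21/2
a_2 = 9: 199/19
a_3 = 3: 618/59
a_4 = 14: 8851/845
a_5 = 2: 18320/1749
a_6 = 3: 63811/6092

63811/6092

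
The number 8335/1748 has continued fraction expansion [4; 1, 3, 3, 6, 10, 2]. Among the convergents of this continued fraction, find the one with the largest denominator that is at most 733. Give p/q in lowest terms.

391/82

a_0 = 4: 4/1  (≤ bound)
a_1 = 1: 5/1  (≤ bound)
a_2 = 3: 19/4  (≤ bound)
a_3 = 3: 62/13  (≤ bound)
a_4 = 6: 391/82  (≤ bound)
a_5 = 10: 3972/833  (> 733, stop)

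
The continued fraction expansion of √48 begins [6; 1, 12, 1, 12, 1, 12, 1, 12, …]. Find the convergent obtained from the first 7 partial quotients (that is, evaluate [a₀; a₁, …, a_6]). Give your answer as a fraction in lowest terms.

Collapse the nested fraction from the inside out:
Start with 12.
1 + 1/(12/1) = 1 + 1/12 = 13/12
12 + 1/(13/12) = 12 + 12/13 = 168/13
1 + 1/(168/13) = 1 + 13/168 = 181/168
12 + 1/(181/168) = 12 + 168/181 = 2340/181
1 + 1/(2340/181) = 1 + 181/2340 = 2521/2340
6 + 1/(2521/2340) = 6 + 2340/2521 = 17466/2521

17466/2521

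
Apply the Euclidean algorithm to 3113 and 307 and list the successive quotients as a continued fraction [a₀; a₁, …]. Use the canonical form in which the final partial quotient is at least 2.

[10; 7, 7, 6]

3113 = 10·307 + 43, so a_0 = 10
307 = 7·43 + 6, so a_1 = 7
43 = 7·6 + 1, so a_2 = 7
6 = 6·1 + 0, so a_3 = 6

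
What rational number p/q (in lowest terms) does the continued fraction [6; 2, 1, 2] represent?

51/8

Build up convergents one term at a time:
a_0 = 6: 6/1
a_1 = 2: 13/2
a_2 = 1: 19/3
a_3 = 2: 51/8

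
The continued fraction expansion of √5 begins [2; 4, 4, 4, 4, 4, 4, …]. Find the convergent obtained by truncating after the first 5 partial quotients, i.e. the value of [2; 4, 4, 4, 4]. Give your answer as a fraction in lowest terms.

682/305

Start with 4.
4 + 1/(4/1) = 4 + 1/4 = 17/4
4 + 1/(17/4) = 4 + 4/17 = 72/17
4 + 1/(72/17) = 4 + 17/72 = 305/72
2 + 1/(305/72) = 2 + 72/305 = 682/305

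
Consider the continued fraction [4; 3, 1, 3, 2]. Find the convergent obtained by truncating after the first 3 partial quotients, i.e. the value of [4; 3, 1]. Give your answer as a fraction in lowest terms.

17/4

Start with 1.
3 + 1/(1/1) = 3 + 1/1 = 4/1
4 + 1/(4/1) = 4 + 1/4 = 17/4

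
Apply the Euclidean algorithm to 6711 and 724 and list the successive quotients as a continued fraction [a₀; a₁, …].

⌊6711/724⌋ = 9, remainder 195
⌊724/195⌋ = 3, remainder 139
⌊195/139⌋ = 1, remainder 56
⌊139/56⌋ = 2, remainder 27
⌊56/27⌋ = 2, remainder 2
⌊27/2⌋ = 13, remainder 1
⌊2/1⌋ = 2, remainder 0

[9; 3, 1, 2, 2, 13, 2]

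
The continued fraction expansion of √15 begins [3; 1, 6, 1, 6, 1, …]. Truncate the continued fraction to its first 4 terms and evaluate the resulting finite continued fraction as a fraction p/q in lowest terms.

Build up convergents one term at a time:
a_0 = 3: 3/1
a_1 = 1: 4/1
a_2 = 6: 27/7
a_3 = 1: 31/8

31/8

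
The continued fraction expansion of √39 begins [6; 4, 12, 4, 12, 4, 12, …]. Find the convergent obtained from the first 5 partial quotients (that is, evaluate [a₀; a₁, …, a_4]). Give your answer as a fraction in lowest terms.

15294/2449

Use the convergent recurrence hₖ = aₖ·hₖ₋₁ + hₖ₋₂ (and likewise for the denominators kₖ):
a_0 = 6: 6/1
a_1 = 4: 25/4
a_2 = 12: 306/49
a_3 = 4: 1249/200
a_4 = 12: 15294/2449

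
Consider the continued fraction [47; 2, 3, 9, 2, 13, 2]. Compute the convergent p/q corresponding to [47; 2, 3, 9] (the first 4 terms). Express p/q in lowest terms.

3083/65

Start with 9.
3 + 1/(9/1) = 3 + 1/9 = 28/9
2 + 1/(28/9) = 2 + 9/28 = 65/28
47 + 1/(65/28) = 47 + 28/65 = 3083/65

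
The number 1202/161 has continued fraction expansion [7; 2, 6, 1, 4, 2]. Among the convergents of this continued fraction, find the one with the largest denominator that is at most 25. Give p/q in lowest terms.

112/15

a_0 = 7: 7/1  (≤ bound)
a_1 = 2: 15/2  (≤ bound)
a_2 = 6: 97/13  (≤ bound)
a_3 = 1: 112/15  (≤ bound)
a_4 = 4: 545/73  (> 25, stop)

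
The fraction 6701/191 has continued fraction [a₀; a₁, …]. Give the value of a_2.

⌊6701/191⌋ = 35, remainder 16
⌊191/16⌋ = 11, remainder 15
⌊16/15⌋ = 1, remainder 1

1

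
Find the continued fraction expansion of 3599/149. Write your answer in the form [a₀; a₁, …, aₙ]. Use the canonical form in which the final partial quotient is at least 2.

[24; 6, 2, 11]

⌊3599/149⌋ = 24, remainder 23
⌊149/23⌋ = 6, remainder 11
⌊23/11⌋ = 2, remainder 1
⌊11/1⌋ = 11, remainder 0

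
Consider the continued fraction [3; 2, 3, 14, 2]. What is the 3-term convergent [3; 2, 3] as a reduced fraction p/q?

24/7

Start with 3.
2 + 1/(3/1) = 2 + 1/3 = 7/3
3 + 1/(7/3) = 3 + 3/7 = 24/7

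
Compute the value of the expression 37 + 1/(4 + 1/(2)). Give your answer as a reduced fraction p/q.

335/9

Use the convergent recurrence hₖ = aₖ·hₖ₋₁ + hₖ₋₂ (and likewise for the denominators kₖ):
a_0 = 37: 37/1
a_1 = 4: 149/4
a_2 = 2: 335/9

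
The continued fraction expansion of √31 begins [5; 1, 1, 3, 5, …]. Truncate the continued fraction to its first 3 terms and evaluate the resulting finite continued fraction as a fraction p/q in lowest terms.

Work from the innermost term outward:
Start with 1.
1 + 1/(1/1) = 1 + 1/1 = 2/1
5 + 1/(2/1) = 5 + 1/2 = 11/2

11/2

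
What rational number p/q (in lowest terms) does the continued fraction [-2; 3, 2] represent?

-12/7

Start with 2.
3 + 1/(2/1) = 3 + 1/2 = 7/2
-2 + 1/(7/2) = -2 + 2/7 = -12/7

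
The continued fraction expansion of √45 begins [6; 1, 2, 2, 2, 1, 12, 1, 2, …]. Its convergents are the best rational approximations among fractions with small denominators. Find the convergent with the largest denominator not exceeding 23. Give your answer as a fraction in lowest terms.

114/17

List convergents until the denominator exceeds the bound:
a_0 = 6: 6/1  (≤ bound)
a_1 = 1: 7/1  (≤ bound)
a_2 = 2: 20/3  (≤ bound)
a_3 = 2: 47/7  (≤ bound)
a_4 = 2: 114/17  (≤ bound)
a_5 = 1: 161/24  (> 23, stop)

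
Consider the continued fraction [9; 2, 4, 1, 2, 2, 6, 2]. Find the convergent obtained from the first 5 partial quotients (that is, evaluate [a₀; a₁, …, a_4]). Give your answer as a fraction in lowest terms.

Work from the innermost term outward:
Start with 2.
1 + 1/(2/1) = 1 + 1/2 = 3/2
4 + 1/(3/2) = 4 + 2/3 = 14/3
2 + 1/(14/3) = 2 + 3/14 = 31/14
9 + 1/(31/14) = 9 + 14/31 = 293/31

293/31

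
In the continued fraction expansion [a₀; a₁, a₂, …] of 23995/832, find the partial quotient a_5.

10

23995 = 28·832 + 699, so a_0 = 28
832 = 1·699 + 133, so a_1 = 1
699 = 5·133 + 34, so a_2 = 5
133 = 3·34 + 31, so a_3 = 3
34 = 1·31 + 3, so a_4 = 1
31 = 10·3 + 1, so a_5 = 10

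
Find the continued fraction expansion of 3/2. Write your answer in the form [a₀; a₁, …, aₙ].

3 = 1·2 + 1, so a_0 = 1
2 = 2·1 + 0, so a_1 = 2

[1; 2]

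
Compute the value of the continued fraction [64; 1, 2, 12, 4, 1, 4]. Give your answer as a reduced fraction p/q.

58402/903

Work from the innermost term outward:
Start with 4.
1 + 1/(4/1) = 1 + 1/4 = 5/4
4 + 1/(5/4) = 4 + 4/5 = 24/5
12 + 1/(24/5) = 12 + 5/24 = 293/24
2 + 1/(293/24) = 2 + 24/293 = 610/293
1 + 1/(610/293) = 1 + 293/610 = 903/610
64 + 1/(903/610) = 64 + 610/903 = 58402/903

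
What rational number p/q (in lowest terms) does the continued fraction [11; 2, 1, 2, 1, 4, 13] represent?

7808/687

a_0 = 11: 11/1
a_1 = 2: 23/2
a_2 = 1: 34/3
a_3 = 2: 91/8
a_4 = 1: 125/11
a_5 = 4: 591/52
a_6 = 13: 7808/687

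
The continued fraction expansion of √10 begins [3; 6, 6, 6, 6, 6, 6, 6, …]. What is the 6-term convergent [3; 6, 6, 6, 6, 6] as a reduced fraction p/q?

27379/8658

Build up convergents one term at a time:
a_0 = 3: 3/1
a_1 = 6: 19/6
a_2 = 6: 117/37
a_3 = 6: 721/228
a_4 = 6: 4443/1405
a_5 = 6: 27379/8658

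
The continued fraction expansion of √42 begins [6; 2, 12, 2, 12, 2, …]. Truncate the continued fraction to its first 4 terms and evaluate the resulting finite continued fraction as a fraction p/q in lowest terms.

337/52

Work from the innermost term outward:
Start with 2.
12 + 1/(2/1) = 12 + 1/2 = 25/2
2 + 1/(25/2) = 2 + 2/25 = 52/25
6 + 1/(52/25) = 6 + 25/52 = 337/52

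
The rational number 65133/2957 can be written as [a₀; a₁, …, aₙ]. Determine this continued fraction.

⌊65133/2957⌋ = 22, remainder 79
⌊2957/79⌋ = 37, remainder 34
⌊79/34⌋ = 2, remainder 11
⌊34/11⌋ = 3, remainder 1
⌊11/1⌋ = 11, remainder 0

[22; 37, 2, 3, 11]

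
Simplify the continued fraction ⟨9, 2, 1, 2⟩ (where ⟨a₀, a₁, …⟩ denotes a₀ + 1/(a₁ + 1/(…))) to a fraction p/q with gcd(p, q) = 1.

75/8

a_0 = 9: 9/1
a_1 = 2: 19/2
a_2 = 1: 28/3
a_3 = 2: 75/8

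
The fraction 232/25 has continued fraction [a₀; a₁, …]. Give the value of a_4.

Apply division with remainder until the remainder is 0:
232 = 9·25 + 7, so a_0 = 9
25 = 3·7 + 4, so a_1 = 3
7 = 1·4 + 3, so a_2 = 1
4 = 1·3 + 1, so a_3 = 1
3 = 3·1 + 0, so a_4 = 3

3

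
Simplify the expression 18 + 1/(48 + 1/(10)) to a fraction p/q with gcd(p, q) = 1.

8668/481

Start with 10.
48 + 1/(10/1) = 48 + 1/10 = 481/10
18 + 1/(481/10) = 18 + 10/481 = 8668/481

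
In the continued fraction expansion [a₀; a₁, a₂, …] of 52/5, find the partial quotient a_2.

52 = 10·5 + 2, so a_0 = 10
5 = 2·2 + 1, so a_1 = 2
2 = 2·1 + 0, so a_2 = 2

2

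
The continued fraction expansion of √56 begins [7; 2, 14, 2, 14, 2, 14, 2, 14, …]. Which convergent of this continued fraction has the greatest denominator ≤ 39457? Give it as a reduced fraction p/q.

194873/26041

List convergents until the denominator exceeds the bound:
a_0 = 7: 7/1  (≤ bound)
a_1 = 2: 15/2  (≤ bound)
a_2 = 14: 217/29  (≤ bound)
a_3 = 2: 449/60  (≤ bound)
a_4 = 14: 6503/869  (≤ bound)
a_5 = 2: 13455/1798  (≤ bound)
a_6 = 14: 194873/26041  (≤ bound)
a_7 = 2: 403201/53880  (> 39457, stop)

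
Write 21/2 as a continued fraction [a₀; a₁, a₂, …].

Apply division with remainder until the remainder is 0:
21 ÷ 2 → quotient 10, remainder 1
2 ÷ 1 → quotient 2, remainder 0

[10; 2]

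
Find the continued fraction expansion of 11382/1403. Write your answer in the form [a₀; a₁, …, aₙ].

Run the Euclidean algorithm, recording each quotient:
⌊11382/1403⌋ = 8, remainder 158
⌊1403/158⌋ = 8, remainder 139
⌊158/139⌋ = 1, remainder 19
⌊139/19⌋ = 7, remainder 6
⌊19/6⌋ = 3, remainder 1
⌊6/1⌋ = 6, remainder 0

[8; 8, 1, 7, 3, 6]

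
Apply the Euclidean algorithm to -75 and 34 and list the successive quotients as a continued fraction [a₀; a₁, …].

[-3; 1, 3, 1, 6]

Run the Euclidean algorithm, recording each quotient:
⌊-75/34⌋ = -3, remainder 27
⌊34/27⌋ = 1, remainder 7
⌊27/7⌋ = 3, remainder 6
⌊7/6⌋ = 1, remainder 1
⌊6/1⌋ = 6, remainder 0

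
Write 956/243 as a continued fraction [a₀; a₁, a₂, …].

[3; 1, 14, 5, 3]

⌊956/243⌋ = 3, remainder 227
⌊243/227⌋ = 1, remainder 16
⌊227/16⌋ = 14, remainder 3
⌊16/3⌋ = 5, remainder 1
⌊3/1⌋ = 3, remainder 0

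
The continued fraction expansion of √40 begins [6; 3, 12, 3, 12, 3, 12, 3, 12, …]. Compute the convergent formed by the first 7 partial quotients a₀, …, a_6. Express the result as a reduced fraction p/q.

Start with 12.
3 + 1/(12/1) = 3 + 1/12 = 37/12
12 + 1/(37/12) = 12 + 12/37 = 456/37
3 + 1/(456/37) = 3 + 37/456 = 1405/456
12 + 1/(1405/456) = 12 + 456/1405 = 17316/1405
3 + 1/(17316/1405) = 3 + 1405/17316 = 53353/17316
6 + 1/(53353/17316) = 6 + 17316/53353 = 337434/53353

337434/53353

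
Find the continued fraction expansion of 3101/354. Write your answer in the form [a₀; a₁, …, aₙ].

[8; 1, 3, 6, 14]

Repeatedly divide and take the remainder:
3101 ÷ 354 → quotient 8, remainder 269
354 ÷ 269 → quotient 1, remainder 85
269 ÷ 85 → quotient 3, remainder 14
85 ÷ 14 → quotient 6, remainder 1
14 ÷ 1 → quotient 14, remainder 0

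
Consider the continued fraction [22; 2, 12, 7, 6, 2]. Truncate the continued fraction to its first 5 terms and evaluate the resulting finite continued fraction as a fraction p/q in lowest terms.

Start with 6.
7 + 1/(6/1) = 7 + 1/6 = 43/6
12 + 1/(43/6) = 12 + 6/43 = 522/43
2 + 1/(522/43) = 2 + 43/522 = 1087/522
22 + 1/(1087/522) = 22 + 522/1087 = 24436/1087

24436/1087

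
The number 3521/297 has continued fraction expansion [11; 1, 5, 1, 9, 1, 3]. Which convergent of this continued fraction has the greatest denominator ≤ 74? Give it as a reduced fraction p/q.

List convergents until the denominator exceeds the bound:
a_0 = 11: 11/1  (≤ bound)
a_1 = 1: 12/1  (≤ bound)
a_2 = 5: 71/6  (≤ bound)
a_3 = 1: 83/7  (≤ bound)
a_4 = 9: 818/69  (≤ bound)
a_5 = 1: 901/76  (> 74, stop)

818/69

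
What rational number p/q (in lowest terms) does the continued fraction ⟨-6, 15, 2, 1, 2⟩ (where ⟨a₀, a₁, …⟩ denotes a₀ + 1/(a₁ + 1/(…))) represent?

-730/123

a_0 = -6: -6/1
a_1 = 15: -89/15
a_2 = 2: -184/31
a_3 = 1: -273/46
a_4 = 2: -730/123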